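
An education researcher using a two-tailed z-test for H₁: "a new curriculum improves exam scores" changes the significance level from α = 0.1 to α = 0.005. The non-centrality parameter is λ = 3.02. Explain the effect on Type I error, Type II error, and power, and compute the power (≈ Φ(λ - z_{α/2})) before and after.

Decreasing α from 0.1 to 0.005:
• Type I error rate decreases (α is the Type I rate by definition).
• Critical value moves from z_{α/2} = 1.645 to 2.807, so power = Φ(λ - z_{α/2}) goes from Φ(3.02 - 1.645) = 0.915 to Φ(3.02 - 2.807) = 0.584.
• Type II error rate β = 1 - power therefore increases (0.085 → 0.416).
Appropriate when false positives are costly — here, adopting a curriculum that gives no real benefit — disruption for nothing.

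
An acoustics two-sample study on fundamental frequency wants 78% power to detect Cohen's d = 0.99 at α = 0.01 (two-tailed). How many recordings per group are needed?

z_{α/2} = 2.576, z_β = Φ⁻¹(0.78) = 0.772. For large effect (d = 0.99): n per group = 2(z_{α/2} + z_β)²/d² = 2(2.576 + 0.772)²/0.99² = 22.9 → 23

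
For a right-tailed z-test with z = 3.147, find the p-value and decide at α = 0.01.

p = P(Z > 3.147) = 1 - Φ(3.147) ≈ 0.0008. Since p < 0.01, reject H₀ (significant) at α = 0.01.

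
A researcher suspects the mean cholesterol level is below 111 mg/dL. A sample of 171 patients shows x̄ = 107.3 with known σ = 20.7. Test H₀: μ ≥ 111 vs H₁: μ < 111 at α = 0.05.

z = -2.337. Critical value: -1.645. Reject H₀.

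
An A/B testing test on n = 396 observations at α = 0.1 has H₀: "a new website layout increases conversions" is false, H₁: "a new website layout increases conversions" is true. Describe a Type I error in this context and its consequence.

Type I error: rejecting H₀ when it is true — concluding that a new website layout increases conversions when in fact it is not. Consequence: rolling out a layout that doesn't actually help — wasted engineering effort.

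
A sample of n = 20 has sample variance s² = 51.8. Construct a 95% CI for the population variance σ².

df = 19. χ²_{0.025} = 32.852, χ²_{0.975} = 8.907. CI for σ² = ((n-1)s²/χ²_{α/2}, (n-1)s²/χ²_{1-α/2}) = (19·51.8/32.852, 19·51.8/8.907) = (29.96, 110.5)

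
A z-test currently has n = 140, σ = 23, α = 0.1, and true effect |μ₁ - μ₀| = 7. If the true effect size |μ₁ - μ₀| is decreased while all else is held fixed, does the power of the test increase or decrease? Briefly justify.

Power decreases: a smaller true effect decreases the non-centrality λ = |μ₁ - μ₀|/(σ/√n).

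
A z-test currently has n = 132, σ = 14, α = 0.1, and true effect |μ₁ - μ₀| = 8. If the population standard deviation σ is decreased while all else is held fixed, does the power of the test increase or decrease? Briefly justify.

Power increases: a smaller σ shrinks the standard error σ/√n, moving the sampling distribution under H₁ further from the critical value.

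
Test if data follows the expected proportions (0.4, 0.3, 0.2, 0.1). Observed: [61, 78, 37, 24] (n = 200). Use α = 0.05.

Expected: [80.0, 60.0, 40.0, 20.0]. χ² = 10.938. df = 3, critical = 7.815. Reject H₀.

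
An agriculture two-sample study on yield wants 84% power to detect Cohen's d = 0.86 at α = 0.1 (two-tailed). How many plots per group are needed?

z_{α/2} = 1.645, z_β = Φ⁻¹(0.84) = 0.994. For large effect (d = 0.86): n per group = 2(z_{α/2} + z_β)²/d² = 2(1.645 + 0.994)²/0.86² = 18.8 → 19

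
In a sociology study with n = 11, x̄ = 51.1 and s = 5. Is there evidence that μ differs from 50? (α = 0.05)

t = (x̄ - μ₀)/(s/√n) = (51.1 - 50)/(5/√11) = 0.73. df = 10, critical t = ±2.228. Fail to reject H₀.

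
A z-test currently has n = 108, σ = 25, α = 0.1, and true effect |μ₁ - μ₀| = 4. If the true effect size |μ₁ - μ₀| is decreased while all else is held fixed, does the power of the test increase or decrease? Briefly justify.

Power decreases: a smaller true effect decreases the non-centrality λ = |μ₁ - μ₀|/(σ/√n).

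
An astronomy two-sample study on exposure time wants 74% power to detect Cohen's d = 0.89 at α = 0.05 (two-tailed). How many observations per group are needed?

z_{α/2} = 1.96, z_β = Φ⁻¹(0.74) = 0.643. For large effect (d = 0.89): n per group = 2(z_{α/2} + z_β)²/d² = 2(1.96 + 0.643)²/0.89² = 17.1 → 18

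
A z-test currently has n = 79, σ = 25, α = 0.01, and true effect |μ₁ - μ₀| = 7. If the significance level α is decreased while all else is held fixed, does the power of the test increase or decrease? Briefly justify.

Power decreases: a smaller α raises the critical value, so less of the H₁ sampling distribution falls in the rejection region.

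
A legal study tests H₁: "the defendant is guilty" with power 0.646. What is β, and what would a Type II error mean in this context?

β = 1 - power = 1 - 0.646 = 0.354. A Type II error is failing to reject H₀ when H₀ is false (false negative) — here, failing to conclude that the defendant is guilty when in fact it is true. Consequence: acquitting a guilty person.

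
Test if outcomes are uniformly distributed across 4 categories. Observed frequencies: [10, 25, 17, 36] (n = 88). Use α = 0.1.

Expected = 22 each. χ² = Σ(O-E)²/E = 17.0. df = 3, critical value = 6.251. Reject H₀.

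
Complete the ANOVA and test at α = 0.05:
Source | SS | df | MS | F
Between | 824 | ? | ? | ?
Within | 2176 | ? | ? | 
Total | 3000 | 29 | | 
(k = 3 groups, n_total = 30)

df_between = 2, df_within = 27. MS_between = 412.0, MS_within = 80.59. F = 5.112, F_crit ≈ 3.354. Reject H₀.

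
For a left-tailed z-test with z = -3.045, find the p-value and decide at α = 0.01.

p = P(Z < -3.045) = Φ(-3.045) ≈ 0.0012. Since p < 0.01, reject H₀ (significant) at α = 0.01.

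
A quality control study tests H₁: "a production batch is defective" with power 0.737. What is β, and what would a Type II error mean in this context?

β = 1 - power = 1 - 0.737 = 0.263. A Type II error is failing to reject H₀ when H₀ is false (false negative) — here, failing to conclude that a production batch is defective when in fact it is true. Consequence: shipping a defective batch — faulty products reach customers.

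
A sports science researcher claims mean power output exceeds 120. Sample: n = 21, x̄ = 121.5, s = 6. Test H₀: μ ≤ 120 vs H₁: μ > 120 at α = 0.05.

t = (121.5 - 120)/(6/√21) = 1.146, df = 20. Critical t = 1.725. Fail to reject H₀.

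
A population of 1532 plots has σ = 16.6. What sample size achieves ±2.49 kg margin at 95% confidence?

Without FPC: n₀ = (1.96×16.6/2.49)² = 170.738. With FPC: n = n₀N/(n₀+N-1) = 153.7 → n = 154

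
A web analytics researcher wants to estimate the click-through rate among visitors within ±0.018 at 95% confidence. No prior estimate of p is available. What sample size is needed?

Conservative approach: use p = 0.5 (maximizes p(1-p) = 0.25). n = z²(0.25)/E² = 1.96²×0.25/0.018² = 2964.2 → n = 2965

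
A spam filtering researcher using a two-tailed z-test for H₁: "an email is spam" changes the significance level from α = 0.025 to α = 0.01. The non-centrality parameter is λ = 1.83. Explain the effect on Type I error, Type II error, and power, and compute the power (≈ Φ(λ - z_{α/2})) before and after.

Decreasing α from 0.025 to 0.01:
• Type I error rate decreases (α is the Type I rate by definition).
• Critical value moves from z_{α/2} = 2.241 to 2.576, so power = Φ(λ - z_{α/2}) goes from Φ(1.83 - 2.241) = 0.341 to Φ(1.83 - 2.576) = 0.228.
• Type II error rate β = 1 - power therefore increases (0.659 → 0.772).
Appropriate when false positives are costly — here, a legitimate email is sent to the spam folder and the user misses it.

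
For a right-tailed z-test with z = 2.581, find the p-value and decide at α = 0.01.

p = P(Z > 2.581) = 1 - Φ(2.581) ≈ 0.0049. Since p < 0.01, reject H₀ (significant) at α = 0.01.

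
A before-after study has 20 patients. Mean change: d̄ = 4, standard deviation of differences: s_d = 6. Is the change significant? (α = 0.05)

t = d̄/(s_d/√n) = 4/(6/√20) = 2.981. df = 19, critical t = ±2.093. Reject H₀.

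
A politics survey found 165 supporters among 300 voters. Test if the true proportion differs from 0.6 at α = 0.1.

p̂ = 0.55, p₀ = 0.6. z = (p̂ - p₀)/√(p₀(1-p₀)/n) = -1.768. Critical: ±1.645. Reject H₀.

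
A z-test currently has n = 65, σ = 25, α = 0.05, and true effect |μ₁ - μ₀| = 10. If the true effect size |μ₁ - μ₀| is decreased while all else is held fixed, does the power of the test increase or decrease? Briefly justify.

Power decreases: a smaller true effect decreases the non-centrality λ = |μ₁ - μ₀|/(σ/√n).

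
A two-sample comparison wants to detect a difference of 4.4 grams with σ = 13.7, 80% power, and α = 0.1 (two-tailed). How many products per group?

n per group = 2(z_α/2 + z_β)²σ²/d² = 2×(1.645 + 0.84)²×13.7²/4.4² = 119.7 → n = 120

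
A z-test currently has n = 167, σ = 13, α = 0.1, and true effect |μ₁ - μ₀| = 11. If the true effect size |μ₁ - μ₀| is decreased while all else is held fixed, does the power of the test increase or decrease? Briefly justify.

Power decreases: a smaller true effect decreases the non-centrality λ = |μ₁ - μ₀|/(σ/√n).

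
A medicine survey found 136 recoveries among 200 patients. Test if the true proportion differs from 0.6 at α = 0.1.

p̂ = 0.68, p₀ = 0.6. z = (p̂ - p₀)/√(p₀(1-p₀)/n) = 2.309. Critical: ±1.645. Reject H₀.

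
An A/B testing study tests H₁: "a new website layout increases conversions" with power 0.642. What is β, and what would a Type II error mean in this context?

β = 1 - power = 1 - 0.642 = 0.358. A Type II error is failing to reject H₀ when H₀ is false (false negative) — here, failing to conclude that a new website layout increases conversions when in fact it is true. Consequence: discarding a layout that would have improved conversions — lost revenue.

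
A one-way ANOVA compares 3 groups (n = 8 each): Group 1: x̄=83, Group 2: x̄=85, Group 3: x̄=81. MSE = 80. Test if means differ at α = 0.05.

Grand mean = 83.0. SS_between = 64.0, MS_between = 32.0. F = 0.4, F_crit ≈ 3.467. Fail to reject H₀.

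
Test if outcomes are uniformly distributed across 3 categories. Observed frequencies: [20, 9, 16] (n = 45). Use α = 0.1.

Expected = 15 each. χ² = Σ(O-E)²/E = 4.133. df = 2, critical value = 4.605. Fail to reject H₀.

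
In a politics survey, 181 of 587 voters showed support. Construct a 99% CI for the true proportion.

p̂ = 0.308. CI = p̂ ± z*√(p̂(1-p̂)/n) = (0.259, 0.357)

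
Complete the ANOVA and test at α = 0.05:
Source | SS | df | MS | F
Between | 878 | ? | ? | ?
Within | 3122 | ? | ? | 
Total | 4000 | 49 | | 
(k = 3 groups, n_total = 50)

df_between = 2, df_within = 47. MS_between = 439.0, MS_within = 66.43. F = 6.609, F_crit ≈ 3.195. Reject H₀.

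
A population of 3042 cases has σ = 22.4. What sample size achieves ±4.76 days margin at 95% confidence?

Without FPC: n₀ = (1.96×22.4/4.76)² = 85.073. With FPC: n = n₀N/(n₀+N-1) = 82.8 → n = 83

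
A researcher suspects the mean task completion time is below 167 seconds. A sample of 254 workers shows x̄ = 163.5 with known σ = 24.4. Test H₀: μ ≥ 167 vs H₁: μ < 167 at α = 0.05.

z = -2.286. Critical value: -1.645. Reject H₀.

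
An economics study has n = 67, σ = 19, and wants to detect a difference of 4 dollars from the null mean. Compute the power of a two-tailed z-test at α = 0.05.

SE = σ/√n = 19/√67 = 2.321. Non-centrality λ = d/SE = 4/2.321 = 1.723. Power ≈ Φ(λ - z_{α/2}) = Φ(1.723 - 1.96) = Φ(-0.237) = 0.406.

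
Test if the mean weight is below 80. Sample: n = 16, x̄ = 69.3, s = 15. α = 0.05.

t = (69.3 - 80)/(15/√16) = -2.853, df = 15. Critical t = -1.753. Reject H₀.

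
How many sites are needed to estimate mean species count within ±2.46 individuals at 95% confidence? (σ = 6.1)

n = (z*σ/E)² = (1.96×6.1/2.46)² = 23.6 → n = 24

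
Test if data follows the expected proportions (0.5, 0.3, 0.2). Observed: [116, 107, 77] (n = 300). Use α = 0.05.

Expected: [150.0, 90.0, 60.0]. χ² = 15.734. df = 2, critical = 5.991. Reject H₀.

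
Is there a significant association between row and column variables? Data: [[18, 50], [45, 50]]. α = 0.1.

χ² = 7.299. df = 1, critical = 2.706. Reject H₀. Variables are dependent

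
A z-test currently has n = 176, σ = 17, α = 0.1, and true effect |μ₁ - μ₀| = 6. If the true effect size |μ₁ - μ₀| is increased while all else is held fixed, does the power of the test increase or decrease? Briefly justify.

Power increases: a larger true effect increases the non-centrality λ = |μ₁ - μ₀|/(σ/√n).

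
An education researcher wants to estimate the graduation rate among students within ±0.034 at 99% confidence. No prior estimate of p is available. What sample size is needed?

Conservative approach: use p = 0.5 (maximizes p(1-p) = 0.25). n = z²(0.25)/E² = 2.576²×0.25/0.034² = 1435.1 → n = 1436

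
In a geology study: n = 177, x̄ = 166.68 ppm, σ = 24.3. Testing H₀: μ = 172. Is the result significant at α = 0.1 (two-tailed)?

z = (166.68 - 172)/(24.3/√177) = -2.913. Since |z| > 1.645, significant at α = 0.1.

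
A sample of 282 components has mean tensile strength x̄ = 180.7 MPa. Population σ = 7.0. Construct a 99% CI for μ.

CI = x̄ ± z*(σ/√n) = 180.7 ± 2.576(7.0/√282) = 180.7 ± 1.07 = (179.63, 181.77)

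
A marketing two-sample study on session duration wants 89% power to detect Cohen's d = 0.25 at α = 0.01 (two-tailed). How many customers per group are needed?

z_{α/2} = 2.576, z_β = Φ⁻¹(0.89) = 1.227. For small effect (d = 0.25): n per group = 2(z_{α/2} + z_β)²/d² = 2(2.576 + 1.227)²/0.25² = 462.8 → 463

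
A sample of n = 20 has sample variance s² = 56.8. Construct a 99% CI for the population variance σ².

df = 19. χ²_{0.005} = 38.582, χ²_{0.995} = 6.844. CI for σ² = ((n-1)s²/χ²_{α/2}, (n-1)s²/χ²_{1-α/2}) = (19·56.8/38.582, 19·56.8/6.844) = (27.97, 157.69)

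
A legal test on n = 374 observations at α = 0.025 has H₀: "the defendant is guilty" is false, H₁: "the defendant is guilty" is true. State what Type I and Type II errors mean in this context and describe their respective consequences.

Type I (false positive): concluding that the defendant is guilty when it is not — convicting an innocent person. Type II (false negative): failing to conclude that the defendant is guilty when it is — acquitting a guilty person. Which is costlier depends on domain priorities and is a judgement call rather than a statistical fact.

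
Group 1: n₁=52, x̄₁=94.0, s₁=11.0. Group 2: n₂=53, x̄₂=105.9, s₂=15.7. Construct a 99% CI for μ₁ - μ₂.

Difference = -11.9. SE = √(11.0²/52 + 15.7²/53) = 2.642. CI = (-18.7, -5.1)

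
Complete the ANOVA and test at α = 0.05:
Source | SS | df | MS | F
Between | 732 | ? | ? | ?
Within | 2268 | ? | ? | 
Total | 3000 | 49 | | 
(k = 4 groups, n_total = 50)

df_between = 3, df_within = 46. MS_between = 244.0, MS_within = 49.3. F = 4.949, F_crit ≈ 2.807. Reject H₀.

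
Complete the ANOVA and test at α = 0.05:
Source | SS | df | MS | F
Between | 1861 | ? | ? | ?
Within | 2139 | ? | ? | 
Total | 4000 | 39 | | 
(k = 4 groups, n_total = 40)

df_between = 3, df_within = 36. MS_between = 620.33, MS_within = 59.42. F = 10.44, F_crit ≈ 2.866. Reject H₀.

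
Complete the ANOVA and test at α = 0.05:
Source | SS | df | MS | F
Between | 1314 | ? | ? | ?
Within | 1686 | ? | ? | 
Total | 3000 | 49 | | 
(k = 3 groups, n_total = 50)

df_between = 2, df_within = 47. MS_between = 657.0, MS_within = 35.87. F = 18.315, F_crit ≈ 3.195. Reject H₀.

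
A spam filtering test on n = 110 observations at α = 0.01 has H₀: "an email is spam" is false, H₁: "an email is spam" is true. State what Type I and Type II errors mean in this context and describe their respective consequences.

Type I (false positive): concluding that an email is spam when it is not — a legitimate email is sent to the spam folder and the user misses it. Type II (false negative): failing to conclude that an email is spam when it is — a spam email lands in the inbox. Which is costlier depends on domain priorities and is a judgement call rather than a statistical fact.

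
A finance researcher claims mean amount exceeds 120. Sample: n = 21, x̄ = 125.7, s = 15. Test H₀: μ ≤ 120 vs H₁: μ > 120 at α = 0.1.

t = (125.7 - 120)/(15/√21) = 1.741, df = 20. Critical t = 1.325. Reject H₀.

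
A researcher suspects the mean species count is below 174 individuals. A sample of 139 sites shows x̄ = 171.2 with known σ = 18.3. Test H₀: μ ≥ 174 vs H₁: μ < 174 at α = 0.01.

z = -1.804. Critical value: -2.33. Fail to reject H₀.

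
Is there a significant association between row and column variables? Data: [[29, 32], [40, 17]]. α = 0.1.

χ² = 6.217. df = 1, critical = 2.706. Reject H₀. Variables are dependent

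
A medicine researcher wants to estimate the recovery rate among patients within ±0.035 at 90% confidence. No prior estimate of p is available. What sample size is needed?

Conservative approach: use p = 0.5 (maximizes p(1-p) = 0.25). n = z²(0.25)/E² = 1.645²×0.25/0.035² = 552.2 → n = 553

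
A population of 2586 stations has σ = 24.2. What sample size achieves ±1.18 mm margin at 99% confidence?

Without FPC: n₀ = (2.576×24.2/1.18)² = 2790.991. With FPC: n = n₀N/(n₀+N-1) = 1342.5 → n = 1343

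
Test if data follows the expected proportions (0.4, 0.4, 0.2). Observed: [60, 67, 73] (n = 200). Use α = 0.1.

Expected: [80.0, 80.0, 40.0]. χ² = 34.337. df = 2, critical = 4.605. Reject H₀.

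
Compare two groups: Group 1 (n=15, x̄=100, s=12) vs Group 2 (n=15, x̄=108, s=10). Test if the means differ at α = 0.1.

Pooled sp = 11.05. t = -1.984, df = 28. Critical t = ±1.701. Reject H₀.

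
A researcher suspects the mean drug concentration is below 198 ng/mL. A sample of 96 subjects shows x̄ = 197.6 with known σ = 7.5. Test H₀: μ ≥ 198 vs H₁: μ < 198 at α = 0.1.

z = -0.523. Critical value: -1.28. Fail to reject H₀.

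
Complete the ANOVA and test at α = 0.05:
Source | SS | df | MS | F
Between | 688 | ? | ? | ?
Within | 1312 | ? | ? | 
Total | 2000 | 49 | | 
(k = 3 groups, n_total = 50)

df_between = 2, df_within = 47. MS_between = 344.0, MS_within = 27.91. F = 12.323, F_crit ≈ 3.195. Reject H₀.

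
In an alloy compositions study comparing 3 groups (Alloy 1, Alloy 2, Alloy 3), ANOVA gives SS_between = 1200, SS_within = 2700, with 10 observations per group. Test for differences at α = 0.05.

df_between = 2, df_within = 27. F = MS_between/MS_within = 600.0/100.0 = 6.0. F_crit ≈ 3.354. Reject H₀. At least one mean differs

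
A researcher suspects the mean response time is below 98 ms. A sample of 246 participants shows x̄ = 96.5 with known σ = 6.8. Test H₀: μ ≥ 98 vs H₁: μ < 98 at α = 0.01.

z = -3.46. Critical value: -2.33. Reject H₀.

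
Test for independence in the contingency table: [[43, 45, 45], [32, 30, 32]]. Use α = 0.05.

χ² = 0.111. df = 2, critical = 5.991. Fail to reject H₀. No evidence of dependence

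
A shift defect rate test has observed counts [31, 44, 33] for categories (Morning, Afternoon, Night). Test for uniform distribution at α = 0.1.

Expected = 36 each. χ² = Σ(O-E)²/E = 2.722. df = 2, critical value = 4.605. Fail to reject H₀.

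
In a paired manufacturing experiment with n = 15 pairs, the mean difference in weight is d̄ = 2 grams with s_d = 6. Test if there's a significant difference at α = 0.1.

t = d̄/(s_d/√n) = 2/(6/√15) = 1.291. df = 14, critical t = ±1.761. Fail to reject H₀.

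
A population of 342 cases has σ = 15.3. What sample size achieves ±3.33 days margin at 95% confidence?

Without FPC: n₀ = (1.96×15.3/3.33)² = 81.097. With FPC: n = n₀N/(n₀+N-1) = 65.7 → n = 66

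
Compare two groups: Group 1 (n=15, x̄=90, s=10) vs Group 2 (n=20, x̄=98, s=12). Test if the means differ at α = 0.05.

Pooled sp = 11.2. t = -2.092, df = 33. Critical t = ±2.035. Reject H₀.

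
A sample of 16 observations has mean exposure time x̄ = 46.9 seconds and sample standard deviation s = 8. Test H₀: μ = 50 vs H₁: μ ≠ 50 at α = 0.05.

t = (x̄ - μ₀)/(s/√n) = (46.9 - 50)/(8/√16) = -1.55. df = 15, critical t = ±2.131. Fail to reject H₀.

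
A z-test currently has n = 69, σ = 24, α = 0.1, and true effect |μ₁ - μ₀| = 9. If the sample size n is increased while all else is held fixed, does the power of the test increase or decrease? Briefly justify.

Power increases: a larger n shrinks the standard error σ/√n, moving the sampling distribution under H₁ further from the critical value.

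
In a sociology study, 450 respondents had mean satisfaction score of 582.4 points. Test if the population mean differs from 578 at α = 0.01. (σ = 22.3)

z = (x̄ - μ₀)/(σ/√n) = (582.4 - 578)/(22.3/√450) = 4.186. Critical value: ±2.576. Since |4.186| > 2.576, Reject H₀.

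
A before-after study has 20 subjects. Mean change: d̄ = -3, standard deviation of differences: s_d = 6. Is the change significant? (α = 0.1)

t = d̄/(s_d/√n) = -3/(6/√20) = -2.236. df = 19, critical t = ±1.729. Reject H₀.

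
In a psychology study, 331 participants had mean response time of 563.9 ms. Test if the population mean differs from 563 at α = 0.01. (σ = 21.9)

z = (x̄ - μ₀)/(σ/√n) = (563.9 - 563)/(21.9/√331) = 0.748. Critical value: ±2.576. Since |0.748| ≤ 2.576, Fail to reject H₀.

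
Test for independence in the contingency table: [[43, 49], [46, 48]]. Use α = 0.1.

χ² = 0.09. df = 1, critical = 2.706. Fail to reject H₀. No evidence of dependence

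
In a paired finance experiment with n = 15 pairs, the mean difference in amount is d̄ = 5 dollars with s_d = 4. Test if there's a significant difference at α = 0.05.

t = d̄/(s_d/√n) = 5/(4/√15) = 4.841. df = 14, critical t = ±2.145. Reject H₀.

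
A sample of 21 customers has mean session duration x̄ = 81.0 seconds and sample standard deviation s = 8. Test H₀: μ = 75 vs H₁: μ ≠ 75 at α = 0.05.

t = (x̄ - μ₀)/(s/√n) = (81.0 - 75)/(8/√21) = 3.437. df = 20, critical t = ±2.086. Reject H₀.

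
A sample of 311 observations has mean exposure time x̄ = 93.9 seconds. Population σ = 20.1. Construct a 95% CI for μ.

CI = x̄ ± z*(σ/√n) = 93.9 ± 1.96(20.1/√311) = 93.9 ± 2.23 = (91.67, 96.13)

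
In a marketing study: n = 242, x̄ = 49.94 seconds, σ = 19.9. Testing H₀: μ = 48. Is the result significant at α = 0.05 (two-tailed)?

z = (49.94 - 48)/(19.9/√242) = 1.517. Since |z| ≤ 1.96, not significant at α = 0.05.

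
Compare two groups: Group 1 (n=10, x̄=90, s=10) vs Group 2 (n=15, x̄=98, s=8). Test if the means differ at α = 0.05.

Pooled sp = 8.84. t = -2.218, df = 23. Critical t = ±2.069. Reject H₀.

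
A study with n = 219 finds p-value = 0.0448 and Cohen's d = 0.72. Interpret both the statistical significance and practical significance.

Statistically significant (p = 0.0448 < 0.05). Cohen's d = 0.72 indicates a medium effect size. Both statistical and practical significance should be considered.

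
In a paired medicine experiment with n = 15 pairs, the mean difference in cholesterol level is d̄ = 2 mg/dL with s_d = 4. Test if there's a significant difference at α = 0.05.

t = d̄/(s_d/√n) = 2/(4/√15) = 1.936. df = 14, critical t = ±2.145. Fail to reject H₀.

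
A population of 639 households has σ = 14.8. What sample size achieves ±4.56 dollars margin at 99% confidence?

Without FPC: n₀ = (2.576×14.8/4.56)² = 69.901. With FPC: n = n₀N/(n₀+N-1) = 63.1 → n = 64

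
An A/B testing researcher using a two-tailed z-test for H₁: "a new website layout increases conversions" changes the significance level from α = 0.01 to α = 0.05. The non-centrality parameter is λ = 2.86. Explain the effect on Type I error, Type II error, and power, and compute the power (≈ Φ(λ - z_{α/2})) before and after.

Increasing α from 0.01 to 0.05:
• Type I error rate increases (α is the Type I rate by definition).
• Critical value moves from z_{α/2} = 2.576 to 1.96, so power = Φ(λ - z_{α/2}) goes from Φ(2.86 - 2.576) = 0.612 to Φ(2.86 - 1.96) = 0.816.
• Type II error rate β = 1 - power therefore decreases (0.388 → 0.184).
Appropriate when false negatives are costly — here, discarding a layout that would have improved conversions — lost revenue.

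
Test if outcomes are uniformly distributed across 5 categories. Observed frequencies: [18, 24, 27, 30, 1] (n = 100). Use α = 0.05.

Expected = 20 each. χ² = Σ(O-E)²/E = 26.5. df = 4, critical value = 9.488. Reject H₀.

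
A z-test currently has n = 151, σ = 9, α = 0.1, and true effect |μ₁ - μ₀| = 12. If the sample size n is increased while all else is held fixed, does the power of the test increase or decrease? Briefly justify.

Power increases: a larger n shrinks the standard error σ/√n, moving the sampling distribution under H₁ further from the critical value.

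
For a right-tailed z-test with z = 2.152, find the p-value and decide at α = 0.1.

p = P(Z > 2.152) = 1 - Φ(2.152) ≈ 0.0157. Since p < 0.1, reject H₀ (significant) at α = 0.1.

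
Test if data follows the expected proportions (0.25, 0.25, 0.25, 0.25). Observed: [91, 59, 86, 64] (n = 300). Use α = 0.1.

Expected: [75.0, 75.0, 75.0, 75.0]. χ² = 10.053. df = 3, critical = 6.251. Reject H₀.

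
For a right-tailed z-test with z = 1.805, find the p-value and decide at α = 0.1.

p = P(Z > 1.805) = 1 - Φ(1.805) ≈ 0.0355. Since p < 0.1, reject H₀ (significant) at α = 0.1.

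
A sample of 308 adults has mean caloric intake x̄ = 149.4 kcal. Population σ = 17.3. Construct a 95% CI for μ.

CI = x̄ ± z*(σ/√n) = 149.4 ± 1.96(17.3/√308) = 149.4 ± 1.93 = (147.47, 151.33)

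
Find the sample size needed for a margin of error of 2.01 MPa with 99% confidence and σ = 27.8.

n = (z*σ/E)² = (2.576×27.8/2.01)² = 1269.4 → n = 1270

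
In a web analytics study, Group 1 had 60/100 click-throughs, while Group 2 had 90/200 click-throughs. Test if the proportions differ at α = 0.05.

p̂₁ = 0.6, p̂₂ = 0.45, pooled p̂ = 0.5. z = 2.449. Critical: ±1.96. Reject H₀.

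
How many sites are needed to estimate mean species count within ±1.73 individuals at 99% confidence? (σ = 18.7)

n = (z*σ/E)² = (2.576×18.7/1.73)² = 775.3 → n = 776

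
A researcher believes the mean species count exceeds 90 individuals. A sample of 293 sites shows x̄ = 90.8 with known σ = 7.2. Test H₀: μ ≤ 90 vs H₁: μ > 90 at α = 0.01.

z = 1.902. Critical value: 2.33. Fail to reject H₀.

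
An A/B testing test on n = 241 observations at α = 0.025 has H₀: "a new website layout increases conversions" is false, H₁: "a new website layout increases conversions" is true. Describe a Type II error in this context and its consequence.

Type II error: failing to reject H₀ when it is false — concluding that a new website layout increases conversions is not supported when in fact it is. Consequence: discarding a layout that would have improved conversions — lost revenue.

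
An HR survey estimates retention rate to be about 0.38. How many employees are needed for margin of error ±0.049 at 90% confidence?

n = z²p(1-p)/E² = 1.645²×0.38×0.62/0.049² = 265.5 → n = 266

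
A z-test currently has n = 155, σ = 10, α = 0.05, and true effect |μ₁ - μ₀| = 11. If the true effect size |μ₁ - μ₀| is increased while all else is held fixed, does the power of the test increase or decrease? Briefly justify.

Power increases: a larger true effect increases the non-centrality λ = |μ₁ - μ₀|/(σ/√n).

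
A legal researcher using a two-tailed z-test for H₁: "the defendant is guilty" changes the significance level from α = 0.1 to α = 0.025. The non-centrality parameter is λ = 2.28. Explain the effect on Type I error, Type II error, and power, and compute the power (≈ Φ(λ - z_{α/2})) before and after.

Decreasing α from 0.1 to 0.025:
• Type I error rate decreases (α is the Type I rate by definition).
• Critical value moves from z_{α/2} = 1.645 to 2.241, so power = Φ(λ - z_{α/2}) goes from Φ(2.28 - 1.645) = 0.737 to Φ(2.28 - 2.241) = 0.516.
• Type II error rate β = 1 - power therefore increases (0.263 → 0.484).
Appropriate when false positives are costly — here, convicting an innocent person.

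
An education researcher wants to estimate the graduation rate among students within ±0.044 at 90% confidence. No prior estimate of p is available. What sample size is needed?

Conservative approach: use p = 0.5 (maximizes p(1-p) = 0.25). n = z²(0.25)/E² = 1.645²×0.25/0.044² = 349.4 → n = 350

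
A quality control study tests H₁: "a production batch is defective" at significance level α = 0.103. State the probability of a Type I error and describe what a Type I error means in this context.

P(Type I error) = α = 0.103. A Type I error is rejecting H₀ when H₀ is actually true (false positive) — here, concluding that a production batch is defective when in fact this is not the case. Consequence: scrapping a good batch — wasted material and cost for no reason.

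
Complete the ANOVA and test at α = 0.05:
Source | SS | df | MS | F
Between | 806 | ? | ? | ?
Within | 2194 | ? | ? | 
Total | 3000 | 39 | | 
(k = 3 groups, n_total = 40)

df_between = 2, df_within = 37. MS_between = 403.0, MS_within = 59.3. F = 6.796, F_crit ≈ 3.252. Reject H₀.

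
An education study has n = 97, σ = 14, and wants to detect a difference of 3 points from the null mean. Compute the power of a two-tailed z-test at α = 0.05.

SE = σ/√n = 14/√97 = 1.421. Non-centrality λ = d/SE = 3/1.421 = 2.11. Power ≈ Φ(λ - z_{α/2}) = Φ(2.11 - 1.96) = Φ(0.15) = 0.56.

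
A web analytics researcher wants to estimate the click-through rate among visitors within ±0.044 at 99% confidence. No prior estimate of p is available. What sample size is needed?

Conservative approach: use p = 0.5 (maximizes p(1-p) = 0.25). n = z²(0.25)/E² = 2.576²×0.25/0.044² = 856.9 → n = 857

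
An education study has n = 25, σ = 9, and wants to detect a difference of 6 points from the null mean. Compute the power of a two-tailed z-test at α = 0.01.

SE = σ/√n = 9/√25 = 1.8. Non-centrality λ = d/SE = 6/1.8 = 3.333. Power ≈ Φ(λ - z_{α/2}) = Φ(3.333 - 2.576) = Φ(0.757) = 0.776.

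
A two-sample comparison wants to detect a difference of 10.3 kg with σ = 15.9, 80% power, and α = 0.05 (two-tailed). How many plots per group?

n per group = 2(z_α/2 + z_β)²σ²/d² = 2×(1.96 + 0.84)²×15.9²/10.3² = 37.4 → n = 38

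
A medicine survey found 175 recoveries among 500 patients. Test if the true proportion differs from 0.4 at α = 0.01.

p̂ = 0.35, p₀ = 0.4. z = (p̂ - p₀)/√(p₀(1-p₀)/n) = -2.282. Critical: ±2.576. Fail to reject H₀.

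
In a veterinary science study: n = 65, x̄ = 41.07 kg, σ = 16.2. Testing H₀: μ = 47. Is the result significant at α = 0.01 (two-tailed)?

z = (41.07 - 47)/(16.2/√65) = -2.951. Since |z| > 2.576, significant at α = 0.01.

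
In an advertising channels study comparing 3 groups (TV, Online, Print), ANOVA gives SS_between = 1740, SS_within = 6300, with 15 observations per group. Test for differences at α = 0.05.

df_between = 2, df_within = 42. F = MS_between/MS_within = 870.0/150.0 = 5.8. F_crit ≈ 3.22. Reject H₀. At least one mean differs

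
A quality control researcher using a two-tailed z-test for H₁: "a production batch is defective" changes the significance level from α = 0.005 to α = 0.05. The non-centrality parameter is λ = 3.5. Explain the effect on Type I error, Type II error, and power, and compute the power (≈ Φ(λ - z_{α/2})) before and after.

Increasing α from 0.005 to 0.05:
• Type I error rate increases (α is the Type I rate by definition).
• Critical value moves from z_{α/2} = 2.807 to 1.96, so power = Φ(λ - z_{α/2}) goes from Φ(3.5 - 2.807) = 0.756 to Φ(3.5 - 1.96) = 0.938.
• Type II error rate β = 1 - power therefore decreases (0.244 → 0.062).
Appropriate when false negatives are costly — here, shipping a defective batch — faulty products reach customers.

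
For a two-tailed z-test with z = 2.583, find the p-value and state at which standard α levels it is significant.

p = 2·P(Z > |2.583|) = 2·(1 - Φ(2.583)) ≈ 0.0098. Significant at α = 0.1; Significant at α = 0.05; Significant at α = 0.01.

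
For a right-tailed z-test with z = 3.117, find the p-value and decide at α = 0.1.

p = P(Z > 3.117) = 1 - Φ(3.117) ≈ 0.0009. Since p < 0.1, reject H₀ (significant) at α = 0.1.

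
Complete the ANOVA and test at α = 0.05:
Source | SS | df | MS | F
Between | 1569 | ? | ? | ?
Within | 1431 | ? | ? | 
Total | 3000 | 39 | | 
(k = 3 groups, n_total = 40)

df_between = 2, df_within = 37. MS_between = 784.5, MS_within = 38.68. F = 20.284, F_crit ≈ 3.252. Reject H₀.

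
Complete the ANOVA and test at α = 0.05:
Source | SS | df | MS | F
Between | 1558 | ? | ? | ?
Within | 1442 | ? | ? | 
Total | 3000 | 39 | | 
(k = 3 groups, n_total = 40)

df_between = 2, df_within = 37. MS_between = 779.0, MS_within = 38.97. F = 19.988, F_crit ≈ 3.252. Reject H₀.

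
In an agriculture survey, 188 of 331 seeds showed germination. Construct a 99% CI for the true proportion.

p̂ = 0.568. CI = p̂ ± z*√(p̂(1-p̂)/n) = (0.498, 0.638)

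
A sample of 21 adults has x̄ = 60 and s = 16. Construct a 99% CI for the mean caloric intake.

CI = x̄ ± t*(s/√n) = 60 ± 2.845(16/√21) = (50.07, 69.93)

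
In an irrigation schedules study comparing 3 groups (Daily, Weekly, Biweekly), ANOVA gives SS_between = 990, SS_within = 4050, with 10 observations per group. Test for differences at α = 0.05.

df_between = 2, df_within = 27. F = MS_between/MS_within = 495.0/150.0 = 3.3. F_crit ≈ 3.354. Fail to reject H₀.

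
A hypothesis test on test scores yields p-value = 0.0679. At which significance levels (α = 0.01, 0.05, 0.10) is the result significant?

p = 0.0679. Significant at: α = 0.1.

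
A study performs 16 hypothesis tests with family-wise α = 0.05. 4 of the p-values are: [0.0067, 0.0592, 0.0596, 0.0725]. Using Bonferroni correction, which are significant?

Bonferroni α = 0.05/16 = 0.00313. None of the given p-values are significant.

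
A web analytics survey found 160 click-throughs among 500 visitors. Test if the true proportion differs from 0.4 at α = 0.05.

p̂ = 0.32, p₀ = 0.4. z = (p̂ - p₀)/√(p₀(1-p₀)/n) = -3.651. Critical: ±1.96. Reject H₀.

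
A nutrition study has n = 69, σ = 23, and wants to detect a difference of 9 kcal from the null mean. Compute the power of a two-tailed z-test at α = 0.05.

SE = σ/√n = 23/√69 = 2.769. Non-centrality λ = d/SE = 9/2.769 = 3.25. Power ≈ Φ(λ - z_{α/2}) = Φ(3.25 - 1.96) = Φ(1.29) = 0.902.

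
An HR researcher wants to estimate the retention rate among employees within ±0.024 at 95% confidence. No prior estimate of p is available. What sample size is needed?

Conservative approach: use p = 0.5 (maximizes p(1-p) = 0.25). n = z²(0.25)/E² = 1.96²×0.25/0.024² = 1667.4 → n = 1668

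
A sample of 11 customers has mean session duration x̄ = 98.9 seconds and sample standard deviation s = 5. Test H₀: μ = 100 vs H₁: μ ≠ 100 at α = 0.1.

t = (x̄ - μ₀)/(s/√n) = (98.9 - 100)/(5/√11) = -0.73. df = 10, critical t = ±1.812. Fail to reject H₀.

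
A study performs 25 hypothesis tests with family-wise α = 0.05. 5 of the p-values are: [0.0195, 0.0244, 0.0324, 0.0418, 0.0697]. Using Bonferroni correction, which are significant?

Bonferroni α = 0.05/25 = 0.002. None of the given p-values are significant.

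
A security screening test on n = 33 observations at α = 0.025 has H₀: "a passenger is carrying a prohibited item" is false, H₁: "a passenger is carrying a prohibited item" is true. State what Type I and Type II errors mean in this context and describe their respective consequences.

Type I (false positive): concluding that a passenger is carrying a prohibited item when it is not — detaining an innocent passenger — delay and inconvenience. Type II (false negative): failing to conclude that a passenger is carrying a prohibited item when it is — letting a prohibited item through — security breach. Which is costlier depends on domain priorities and is a judgement call rather than a statistical fact.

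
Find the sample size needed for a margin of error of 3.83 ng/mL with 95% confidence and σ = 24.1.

n = (z*σ/E)² = (1.96×24.1/3.83)² = 152.1 → n = 153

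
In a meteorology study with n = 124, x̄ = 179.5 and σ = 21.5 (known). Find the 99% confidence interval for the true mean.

CI = x̄ ± z*(σ/√n) = 179.5 ± 2.576(21.5/√124) = 179.5 ± 4.97 = (174.53, 184.47)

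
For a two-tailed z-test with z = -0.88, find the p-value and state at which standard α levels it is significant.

p = 2·P(Z > |-0.88|) = 2·(1 - Φ(0.88)) ≈ 0.3789. Not significant at any standard level.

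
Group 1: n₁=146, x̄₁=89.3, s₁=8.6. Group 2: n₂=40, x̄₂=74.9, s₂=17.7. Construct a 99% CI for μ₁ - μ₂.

Difference = 14.4. SE = √(8.6²/146 + 17.7²/40) = 2.888. CI = (6.96, 21.84)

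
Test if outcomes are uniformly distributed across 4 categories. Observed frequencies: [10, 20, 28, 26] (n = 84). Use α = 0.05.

Expected = 21 each. χ² = Σ(O-E)²/E = 9.333. df = 3, critical value = 7.815. Reject H₀.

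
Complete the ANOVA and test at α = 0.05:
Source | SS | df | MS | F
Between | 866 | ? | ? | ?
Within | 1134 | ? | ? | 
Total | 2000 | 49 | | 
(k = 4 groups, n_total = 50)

df_between = 3, df_within = 46. MS_between = 288.67, MS_within = 24.65. F = 11.71, F_crit ≈ 2.807. Reject H₀.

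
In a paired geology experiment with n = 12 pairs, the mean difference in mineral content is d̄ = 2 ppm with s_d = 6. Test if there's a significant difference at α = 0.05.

t = d̄/(s_d/√n) = 2/(6/√12) = 1.155. df = 11, critical t = ±2.201. Fail to reject H₀.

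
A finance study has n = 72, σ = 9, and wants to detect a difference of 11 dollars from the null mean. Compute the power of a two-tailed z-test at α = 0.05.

SE = σ/√n = 9/√72 = 1.061. Non-centrality λ = d/SE = 11/1.061 = 10.371. Power ≈ Φ(λ - z_{α/2}) = Φ(10.371 - 1.96) = Φ(8.411) = 1.0.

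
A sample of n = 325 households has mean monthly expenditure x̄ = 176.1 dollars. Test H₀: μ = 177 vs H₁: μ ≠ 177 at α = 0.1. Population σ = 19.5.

z = (x̄ - μ₀)/(σ/√n) = (176.1 - 177)/(19.5/√325) = -0.832. Critical value: ±1.645. Since |-0.832| ≤ 1.645, Fail to reject H₀.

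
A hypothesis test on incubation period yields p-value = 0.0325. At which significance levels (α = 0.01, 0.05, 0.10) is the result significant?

p = 0.0325. Significant at: α = 0.05, 0.1.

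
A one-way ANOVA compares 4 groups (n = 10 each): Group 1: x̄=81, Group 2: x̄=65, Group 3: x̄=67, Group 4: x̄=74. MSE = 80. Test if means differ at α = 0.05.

Grand mean = 71.75. SS_between = 1587.5, MS_between = 529.17. F = 6.615, F_crit ≈ 2.866. Reject H₀.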